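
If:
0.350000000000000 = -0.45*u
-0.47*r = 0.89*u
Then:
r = 1.47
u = -0.78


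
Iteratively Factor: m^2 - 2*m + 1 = (m - 1)*(m - 1)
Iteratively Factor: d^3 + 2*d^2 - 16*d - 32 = (d + 2)*(d^2 - 16) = (d + 2)*(d + 4)*(d - 4)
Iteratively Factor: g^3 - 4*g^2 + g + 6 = (g - 3)*(g^2 - g - 2) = (g - 3)*(g + 1)*(g - 2)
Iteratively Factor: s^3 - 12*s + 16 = (s - 2)*(s^2 + 2*s - 8) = (s - 2)*(s + 4)*(s - 2)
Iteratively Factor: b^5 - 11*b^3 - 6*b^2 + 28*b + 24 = (b + 2)*(b^4 - 2*b^3 - 7*b^2 + 8*b + 12) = (b - 2)*(b + 2)*(b^3 - 7*b - 6) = (b - 3)*(b - 2)*(b + 2)*(b^2 + 3*b + 2) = (b - 3)*(b - 2)*(b + 1)*(b + 2)*(b + 2)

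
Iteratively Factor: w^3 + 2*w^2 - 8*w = (w)*(w^2 + 2*w - 8) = w*(w + 4)*(w - 2)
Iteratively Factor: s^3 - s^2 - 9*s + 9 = (s + 3)*(s^2 - 4*s + 3) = (s - 3)*(s + 3)*(s - 1)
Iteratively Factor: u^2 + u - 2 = (u - 1)*(u + 2)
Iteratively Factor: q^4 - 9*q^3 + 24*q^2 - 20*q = (q - 5)*(q^3 - 4*q^2 + 4*q) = (q - 5)*(q - 2)*(q^2 - 2*q) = (q - 5)*(q - 2)^2*(q)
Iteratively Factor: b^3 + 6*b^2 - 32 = (b + 4)*(b^2 + 2*b - 8) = (b + 4)^2*(b - 2)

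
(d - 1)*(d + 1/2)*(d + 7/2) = d^3 + 3*d^2 - 9*d/4 - 7/4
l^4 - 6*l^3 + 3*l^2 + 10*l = l*(l - 5)*(l - 2)*(l + 1)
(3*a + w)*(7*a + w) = 21*a^2 + 10*a*w + w^2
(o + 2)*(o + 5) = o^2 + 7*o + 10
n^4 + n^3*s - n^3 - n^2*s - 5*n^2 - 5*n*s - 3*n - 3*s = (n - 3)*(n + 1)^2*(n + s)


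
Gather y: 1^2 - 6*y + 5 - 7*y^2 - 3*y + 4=-7*y^2 - 9*y + 10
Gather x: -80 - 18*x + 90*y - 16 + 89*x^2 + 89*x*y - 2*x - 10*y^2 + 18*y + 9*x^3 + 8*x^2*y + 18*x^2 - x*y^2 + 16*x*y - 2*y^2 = 9*x^3 + x^2*(8*y + 107) + x*(-y^2 + 105*y - 20) - 12*y^2 + 108*y - 96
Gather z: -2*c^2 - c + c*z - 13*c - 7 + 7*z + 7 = -2*c^2 - 14*c + z*(c + 7)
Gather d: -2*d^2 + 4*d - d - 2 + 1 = -2*d^2 + 3*d - 1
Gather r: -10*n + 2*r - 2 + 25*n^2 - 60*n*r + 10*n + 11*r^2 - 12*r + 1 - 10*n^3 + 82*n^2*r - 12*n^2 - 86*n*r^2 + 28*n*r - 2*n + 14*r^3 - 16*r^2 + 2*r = -10*n^3 + 13*n^2 - 2*n + 14*r^3 + r^2*(-86*n - 5) + r*(82*n^2 - 32*n - 8) - 1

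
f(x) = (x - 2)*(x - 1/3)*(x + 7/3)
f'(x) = (x - 2)*(x - 1/3) + (x - 2)*(x + 7/3) + (x - 1/3)*(x + 7/3)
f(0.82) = -1.81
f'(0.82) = -2.76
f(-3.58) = -27.22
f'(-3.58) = 33.67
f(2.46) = 4.69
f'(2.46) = 13.38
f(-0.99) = 5.32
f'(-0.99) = -1.84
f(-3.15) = -14.65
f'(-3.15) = 24.99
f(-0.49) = 3.78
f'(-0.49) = -4.06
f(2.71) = 8.51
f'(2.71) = 17.25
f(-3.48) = -23.96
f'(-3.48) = 31.55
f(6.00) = 188.89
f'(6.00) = 103.22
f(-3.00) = -11.11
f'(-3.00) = 22.22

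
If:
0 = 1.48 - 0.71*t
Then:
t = 2.08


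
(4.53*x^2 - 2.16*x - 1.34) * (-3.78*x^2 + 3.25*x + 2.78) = -17.1234*x^4 + 22.8873*x^3 + 10.6386*x^2 - 10.3598*x - 3.7252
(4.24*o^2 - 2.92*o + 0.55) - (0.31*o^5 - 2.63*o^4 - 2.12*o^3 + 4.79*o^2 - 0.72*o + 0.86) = -0.31*o^5 + 2.63*o^4 + 2.12*o^3 - 0.55*o^2 - 2.2*o - 0.31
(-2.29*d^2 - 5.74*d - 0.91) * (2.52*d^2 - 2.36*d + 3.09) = -5.7708*d^4 - 9.0604*d^3 + 4.1771*d^2 - 15.589*d - 2.8119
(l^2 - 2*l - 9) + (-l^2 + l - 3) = -l - 12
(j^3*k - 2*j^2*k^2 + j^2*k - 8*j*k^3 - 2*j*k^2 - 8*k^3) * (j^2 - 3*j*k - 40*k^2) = j^5*k - 5*j^4*k^2 + j^4*k - 42*j^3*k^3 - 5*j^3*k^2 + 104*j^2*k^4 - 42*j^2*k^3 + 320*j*k^5 + 104*j*k^4 + 320*k^5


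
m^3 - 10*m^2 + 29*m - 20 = (m - 5)*(m - 4)*(m - 1)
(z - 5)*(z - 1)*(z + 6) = z^3 - 31*z + 30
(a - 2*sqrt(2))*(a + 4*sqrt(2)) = a^2 + 2*sqrt(2)*a - 16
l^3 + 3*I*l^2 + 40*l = l*(l - 5*I)*(l + 8*I)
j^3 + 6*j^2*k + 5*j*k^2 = j*(j + k)*(j + 5*k)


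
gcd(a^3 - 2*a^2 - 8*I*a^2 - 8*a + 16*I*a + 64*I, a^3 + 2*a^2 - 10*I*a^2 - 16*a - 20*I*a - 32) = a^2 + a*(2 - 8*I) - 16*I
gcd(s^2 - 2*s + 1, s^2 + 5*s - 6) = s - 1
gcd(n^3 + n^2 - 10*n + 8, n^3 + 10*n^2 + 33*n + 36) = n + 4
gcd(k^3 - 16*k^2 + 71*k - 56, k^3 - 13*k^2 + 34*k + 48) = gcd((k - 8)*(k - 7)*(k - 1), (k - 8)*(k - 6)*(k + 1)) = k - 8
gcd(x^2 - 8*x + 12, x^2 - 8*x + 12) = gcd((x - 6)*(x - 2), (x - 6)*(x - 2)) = x^2 - 8*x + 12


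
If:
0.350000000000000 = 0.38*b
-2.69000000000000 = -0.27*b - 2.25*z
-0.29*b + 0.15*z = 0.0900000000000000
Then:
No Solution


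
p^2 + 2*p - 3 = (p - 1)*(p + 3)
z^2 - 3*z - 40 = (z - 8)*(z + 5)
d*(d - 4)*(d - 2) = d^3 - 6*d^2 + 8*d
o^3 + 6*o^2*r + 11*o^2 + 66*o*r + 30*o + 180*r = (o + 5)*(o + 6)*(o + 6*r)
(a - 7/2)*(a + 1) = a^2 - 5*a/2 - 7/2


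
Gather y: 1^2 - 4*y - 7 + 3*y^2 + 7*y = 3*y^2 + 3*y - 6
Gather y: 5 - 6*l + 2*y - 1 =-6*l + 2*y + 4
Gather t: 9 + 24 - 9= 24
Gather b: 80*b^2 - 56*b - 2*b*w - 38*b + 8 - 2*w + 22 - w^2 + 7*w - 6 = 80*b^2 + b*(-2*w - 94) - w^2 + 5*w + 24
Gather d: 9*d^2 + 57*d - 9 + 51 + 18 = 9*d^2 + 57*d + 60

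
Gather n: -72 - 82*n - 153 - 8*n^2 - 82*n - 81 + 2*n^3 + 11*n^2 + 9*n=2*n^3 + 3*n^2 - 155*n - 306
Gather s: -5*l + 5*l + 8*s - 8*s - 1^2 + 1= 0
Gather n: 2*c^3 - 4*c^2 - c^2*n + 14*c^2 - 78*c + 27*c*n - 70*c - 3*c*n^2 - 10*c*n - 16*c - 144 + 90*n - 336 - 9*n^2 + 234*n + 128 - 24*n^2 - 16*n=2*c^3 + 10*c^2 - 164*c + n^2*(-3*c - 33) + n*(-c^2 + 17*c + 308) - 352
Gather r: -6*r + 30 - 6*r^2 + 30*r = -6*r^2 + 24*r + 30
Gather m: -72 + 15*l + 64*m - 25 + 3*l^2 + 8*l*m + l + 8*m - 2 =3*l^2 + 16*l + m*(8*l + 72) - 99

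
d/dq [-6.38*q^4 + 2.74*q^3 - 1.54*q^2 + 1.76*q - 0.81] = -25.52*q^3 + 8.22*q^2 - 3.08*q + 1.76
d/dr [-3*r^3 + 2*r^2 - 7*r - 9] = -9*r^2 + 4*r - 7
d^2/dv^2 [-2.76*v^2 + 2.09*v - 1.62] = -5.52000000000000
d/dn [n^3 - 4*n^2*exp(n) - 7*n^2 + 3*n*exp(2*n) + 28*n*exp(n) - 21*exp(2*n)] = -4*n^2*exp(n) + 3*n^2 + 6*n*exp(2*n) + 20*n*exp(n) - 14*n - 39*exp(2*n) + 28*exp(n)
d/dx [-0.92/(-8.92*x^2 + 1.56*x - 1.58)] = (1.4352 - 16.4128*x)/(8.92*x^2 - 1.56*x + 1.58)^2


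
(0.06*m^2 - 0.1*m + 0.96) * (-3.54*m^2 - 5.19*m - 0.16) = -0.2124*m^4 + 0.0426*m^3 - 2.889*m^2 - 4.9664*m - 0.1536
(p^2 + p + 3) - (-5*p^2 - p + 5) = 6*p^2 + 2*p - 2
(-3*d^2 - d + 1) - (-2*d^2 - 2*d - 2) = -d^2 + d + 3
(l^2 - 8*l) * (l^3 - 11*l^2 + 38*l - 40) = l^5 - 19*l^4 + 126*l^3 - 344*l^2 + 320*l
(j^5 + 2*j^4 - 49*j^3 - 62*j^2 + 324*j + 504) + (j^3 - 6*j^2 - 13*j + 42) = j^5 + 2*j^4 - 48*j^3 - 68*j^2 + 311*j + 546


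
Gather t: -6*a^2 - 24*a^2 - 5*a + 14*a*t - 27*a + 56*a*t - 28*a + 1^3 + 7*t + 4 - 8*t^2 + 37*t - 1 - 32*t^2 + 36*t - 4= -30*a^2 - 60*a - 40*t^2 + t*(70*a + 80)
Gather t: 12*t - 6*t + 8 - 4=6*t + 4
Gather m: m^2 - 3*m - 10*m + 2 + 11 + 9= m^2 - 13*m + 22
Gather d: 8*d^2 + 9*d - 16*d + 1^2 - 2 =8*d^2 - 7*d - 1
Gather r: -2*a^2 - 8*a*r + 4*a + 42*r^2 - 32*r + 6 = -2*a^2 + 4*a + 42*r^2 + r*(-8*a - 32) + 6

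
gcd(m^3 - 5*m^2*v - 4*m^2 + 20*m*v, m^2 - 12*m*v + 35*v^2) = -m + 5*v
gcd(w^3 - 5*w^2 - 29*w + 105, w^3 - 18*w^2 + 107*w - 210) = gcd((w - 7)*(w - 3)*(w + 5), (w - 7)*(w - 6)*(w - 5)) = w - 7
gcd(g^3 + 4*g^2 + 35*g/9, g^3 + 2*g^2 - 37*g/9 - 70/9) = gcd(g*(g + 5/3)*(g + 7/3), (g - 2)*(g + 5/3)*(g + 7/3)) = g^2 + 4*g + 35/9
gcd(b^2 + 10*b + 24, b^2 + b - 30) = b + 6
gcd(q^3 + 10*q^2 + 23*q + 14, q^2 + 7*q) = q + 7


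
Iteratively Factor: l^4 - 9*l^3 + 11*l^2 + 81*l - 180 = (l + 3)*(l^3 - 12*l^2 + 47*l - 60) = (l - 3)*(l + 3)*(l^2 - 9*l + 20) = (l - 5)*(l - 3)*(l + 3)*(l - 4)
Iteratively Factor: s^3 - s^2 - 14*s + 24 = (s - 3)*(s^2 + 2*s - 8) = (s - 3)*(s - 2)*(s + 4)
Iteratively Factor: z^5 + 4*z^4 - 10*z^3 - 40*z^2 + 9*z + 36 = (z + 3)*(z^4 + z^3 - 13*z^2 - z + 12) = (z - 3)*(z + 3)*(z^3 + 4*z^2 - z - 4) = (z - 3)*(z + 3)*(z + 4)*(z^2 - 1) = (z - 3)*(z - 1)*(z + 3)*(z + 4)*(z + 1)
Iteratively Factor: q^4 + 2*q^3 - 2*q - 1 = (q - 1)*(q^3 + 3*q^2 + 3*q + 1) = (q - 1)*(q + 1)*(q^2 + 2*q + 1) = (q - 1)*(q + 1)^2*(q + 1)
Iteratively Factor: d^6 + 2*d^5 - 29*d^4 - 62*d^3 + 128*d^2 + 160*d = (d - 2)*(d^5 + 4*d^4 - 21*d^3 - 104*d^2 - 80*d) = d*(d - 2)*(d^4 + 4*d^3 - 21*d^2 - 104*d - 80) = d*(d - 2)*(d + 4)*(d^3 - 21*d - 20) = d*(d - 5)*(d - 2)*(d + 4)*(d^2 + 5*d + 4) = d*(d - 5)*(d - 2)*(d + 4)^2*(d + 1)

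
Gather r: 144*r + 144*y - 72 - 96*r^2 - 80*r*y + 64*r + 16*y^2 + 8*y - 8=-96*r^2 + r*(208 - 80*y) + 16*y^2 + 152*y - 80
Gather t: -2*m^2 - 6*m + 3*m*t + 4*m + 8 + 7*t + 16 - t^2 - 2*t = -2*m^2 - 2*m - t^2 + t*(3*m + 5) + 24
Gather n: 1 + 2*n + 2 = 2*n + 3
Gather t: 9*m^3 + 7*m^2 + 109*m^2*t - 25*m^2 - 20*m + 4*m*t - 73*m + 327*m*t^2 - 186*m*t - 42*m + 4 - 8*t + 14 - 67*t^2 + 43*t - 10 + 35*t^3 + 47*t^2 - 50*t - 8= 9*m^3 - 18*m^2 - 135*m + 35*t^3 + t^2*(327*m - 20) + t*(109*m^2 - 182*m - 15)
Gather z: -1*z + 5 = 5 - z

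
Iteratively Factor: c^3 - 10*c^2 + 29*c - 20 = (c - 1)*(c^2 - 9*c + 20) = (c - 4)*(c - 1)*(c - 5)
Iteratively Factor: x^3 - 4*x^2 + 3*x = (x - 3)*(x^2 - x) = (x - 3)*(x - 1)*(x)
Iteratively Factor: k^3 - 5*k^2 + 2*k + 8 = (k - 4)*(k^2 - k - 2) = (k - 4)*(k + 1)*(k - 2)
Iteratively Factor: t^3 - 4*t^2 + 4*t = (t - 2)*(t^2 - 2*t) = t*(t - 2)*(t - 2)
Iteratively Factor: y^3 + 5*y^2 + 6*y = (y)*(y^2 + 5*y + 6) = y*(y + 3)*(y + 2)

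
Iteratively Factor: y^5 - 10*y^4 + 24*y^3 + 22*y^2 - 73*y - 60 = (y + 1)*(y^4 - 11*y^3 + 35*y^2 - 13*y - 60) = (y - 3)*(y + 1)*(y^3 - 8*y^2 + 11*y + 20) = (y - 5)*(y - 3)*(y + 1)*(y^2 - 3*y - 4) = (y - 5)*(y - 4)*(y - 3)*(y + 1)*(y + 1)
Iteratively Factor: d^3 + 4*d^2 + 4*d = (d + 2)*(d^2 + 2*d) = (d + 2)^2*(d)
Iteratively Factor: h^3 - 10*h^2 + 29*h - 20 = (h - 1)*(h^2 - 9*h + 20) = (h - 4)*(h - 1)*(h - 5)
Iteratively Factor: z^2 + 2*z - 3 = (z + 3)*(z - 1)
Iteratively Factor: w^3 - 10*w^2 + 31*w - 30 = (w - 2)*(w^2 - 8*w + 15) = (w - 5)*(w - 2)*(w - 3)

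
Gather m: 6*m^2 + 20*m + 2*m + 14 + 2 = 6*m^2 + 22*m + 16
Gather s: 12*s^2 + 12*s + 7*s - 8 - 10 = 12*s^2 + 19*s - 18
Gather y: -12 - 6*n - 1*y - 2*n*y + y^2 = -6*n + y^2 + y*(-2*n - 1) - 12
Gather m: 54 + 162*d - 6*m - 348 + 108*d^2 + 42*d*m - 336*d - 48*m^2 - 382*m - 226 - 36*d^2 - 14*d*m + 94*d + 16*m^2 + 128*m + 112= 72*d^2 - 80*d - 32*m^2 + m*(28*d - 260) - 408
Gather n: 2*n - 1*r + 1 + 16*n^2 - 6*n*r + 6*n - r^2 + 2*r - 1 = 16*n^2 + n*(8 - 6*r) - r^2 + r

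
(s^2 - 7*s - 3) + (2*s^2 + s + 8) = 3*s^2 - 6*s + 5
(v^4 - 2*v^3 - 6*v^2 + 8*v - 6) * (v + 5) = v^5 + 3*v^4 - 16*v^3 - 22*v^2 + 34*v - 30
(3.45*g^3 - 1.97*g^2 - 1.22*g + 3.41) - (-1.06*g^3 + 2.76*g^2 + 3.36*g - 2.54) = 4.51*g^3 - 4.73*g^2 - 4.58*g + 5.95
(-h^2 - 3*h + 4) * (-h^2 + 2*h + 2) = h^4 + h^3 - 12*h^2 + 2*h + 8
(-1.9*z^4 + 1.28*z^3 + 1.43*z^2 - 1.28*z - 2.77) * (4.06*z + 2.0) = -7.714*z^5 + 1.3968*z^4 + 8.3658*z^3 - 2.3368*z^2 - 13.8062*z - 5.54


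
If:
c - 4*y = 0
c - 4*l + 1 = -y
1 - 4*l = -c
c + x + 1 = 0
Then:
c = 0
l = 1/4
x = -1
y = 0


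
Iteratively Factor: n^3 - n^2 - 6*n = (n + 2)*(n^2 - 3*n) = n*(n + 2)*(n - 3)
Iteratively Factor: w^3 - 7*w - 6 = (w - 3)*(w^2 + 3*w + 2) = (w - 3)*(w + 2)*(w + 1)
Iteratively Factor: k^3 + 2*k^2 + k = (k + 1)*(k^2 + k) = k*(k + 1)*(k + 1)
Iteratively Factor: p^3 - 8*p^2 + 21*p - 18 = (p - 2)*(p^2 - 6*p + 9) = (p - 3)*(p - 2)*(p - 3)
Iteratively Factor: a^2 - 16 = (a + 4)*(a - 4)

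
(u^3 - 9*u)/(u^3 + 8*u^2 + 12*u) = (u^2 - 9)/(u^2 + 8*u + 12)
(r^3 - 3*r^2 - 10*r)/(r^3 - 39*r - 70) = r*(r - 5)/(r^2 - 2*r - 35)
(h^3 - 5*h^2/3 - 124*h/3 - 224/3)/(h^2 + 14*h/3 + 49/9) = 3*(h^2 - 4*h - 32)/(3*h + 7)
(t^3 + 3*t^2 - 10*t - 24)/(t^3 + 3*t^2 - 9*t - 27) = (t^2 + 6*t + 8)/(t^2 + 6*t + 9)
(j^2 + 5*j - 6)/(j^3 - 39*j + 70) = (j^2 + 5*j - 6)/(j^3 - 39*j + 70)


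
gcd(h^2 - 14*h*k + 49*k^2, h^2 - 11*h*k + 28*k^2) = h - 7*k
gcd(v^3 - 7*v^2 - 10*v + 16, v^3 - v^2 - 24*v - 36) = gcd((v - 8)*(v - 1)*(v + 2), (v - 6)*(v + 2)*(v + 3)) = v + 2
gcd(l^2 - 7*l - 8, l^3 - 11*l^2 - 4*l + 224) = l - 8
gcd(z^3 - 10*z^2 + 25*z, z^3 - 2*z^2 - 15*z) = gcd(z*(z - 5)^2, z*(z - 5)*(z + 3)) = z^2 - 5*z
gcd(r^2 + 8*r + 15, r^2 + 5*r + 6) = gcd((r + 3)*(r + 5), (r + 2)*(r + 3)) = r + 3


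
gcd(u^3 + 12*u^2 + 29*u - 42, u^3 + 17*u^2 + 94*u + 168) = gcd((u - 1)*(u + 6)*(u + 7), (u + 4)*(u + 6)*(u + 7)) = u^2 + 13*u + 42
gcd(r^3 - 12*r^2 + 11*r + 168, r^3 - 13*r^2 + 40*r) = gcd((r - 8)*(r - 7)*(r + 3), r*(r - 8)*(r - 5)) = r - 8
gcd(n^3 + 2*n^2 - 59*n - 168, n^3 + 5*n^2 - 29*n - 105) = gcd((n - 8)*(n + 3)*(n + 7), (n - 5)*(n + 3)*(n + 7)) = n^2 + 10*n + 21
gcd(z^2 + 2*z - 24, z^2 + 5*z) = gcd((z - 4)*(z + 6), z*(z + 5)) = 1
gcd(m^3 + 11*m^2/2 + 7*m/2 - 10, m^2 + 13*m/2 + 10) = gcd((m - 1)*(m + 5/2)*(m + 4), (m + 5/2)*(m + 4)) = m^2 + 13*m/2 + 10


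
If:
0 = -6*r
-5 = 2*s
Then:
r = 0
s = -5/2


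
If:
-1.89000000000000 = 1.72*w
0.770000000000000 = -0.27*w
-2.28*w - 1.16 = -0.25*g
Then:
No Solution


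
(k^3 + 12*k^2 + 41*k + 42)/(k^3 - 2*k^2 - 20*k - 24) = (k^2 + 10*k + 21)/(k^2 - 4*k - 12)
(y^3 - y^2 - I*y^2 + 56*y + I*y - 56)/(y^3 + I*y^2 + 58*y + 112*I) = (y - 1)/(y + 2*I)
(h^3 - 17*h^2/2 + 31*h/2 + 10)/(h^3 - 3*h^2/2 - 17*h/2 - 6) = (2*h^2 - 9*h - 5)/(2*h^2 + 5*h + 3)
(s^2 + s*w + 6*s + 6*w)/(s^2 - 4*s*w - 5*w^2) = (s + 6)/(s - 5*w)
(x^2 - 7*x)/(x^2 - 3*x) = (x - 7)/(x - 3)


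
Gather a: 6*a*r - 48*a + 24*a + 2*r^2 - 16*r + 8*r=a*(6*r - 24) + 2*r^2 - 8*r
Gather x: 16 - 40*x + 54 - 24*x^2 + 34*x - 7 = -24*x^2 - 6*x + 63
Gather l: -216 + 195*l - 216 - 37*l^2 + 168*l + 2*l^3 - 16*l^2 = 2*l^3 - 53*l^2 + 363*l - 432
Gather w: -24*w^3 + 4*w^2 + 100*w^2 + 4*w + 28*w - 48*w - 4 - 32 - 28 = -24*w^3 + 104*w^2 - 16*w - 64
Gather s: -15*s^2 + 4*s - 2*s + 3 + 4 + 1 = -15*s^2 + 2*s + 8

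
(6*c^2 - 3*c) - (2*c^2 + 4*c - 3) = 4*c^2 - 7*c + 3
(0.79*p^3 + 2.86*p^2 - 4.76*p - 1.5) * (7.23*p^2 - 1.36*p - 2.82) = 5.7117*p^5 + 19.6034*p^4 - 40.5322*p^3 - 12.4366*p^2 + 15.4632*p + 4.23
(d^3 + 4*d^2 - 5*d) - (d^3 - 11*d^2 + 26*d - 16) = 15*d^2 - 31*d + 16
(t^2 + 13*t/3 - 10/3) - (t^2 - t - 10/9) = 16*t/3 - 20/9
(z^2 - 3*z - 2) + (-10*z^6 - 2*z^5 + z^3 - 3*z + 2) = -10*z^6 - 2*z^5 + z^3 + z^2 - 6*z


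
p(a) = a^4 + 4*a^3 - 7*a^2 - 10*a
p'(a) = 4*a^3 + 12*a^2 - 14*a - 10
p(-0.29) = 2.22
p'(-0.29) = -5.03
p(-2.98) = -59.36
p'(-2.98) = 32.43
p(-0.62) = 2.70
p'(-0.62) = 2.34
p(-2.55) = -44.06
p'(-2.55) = 37.40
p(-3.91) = -73.30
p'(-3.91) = -10.91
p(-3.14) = -64.24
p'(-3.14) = 28.44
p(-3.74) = -74.11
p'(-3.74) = 0.96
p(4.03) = 371.58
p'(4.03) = 390.27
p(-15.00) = 35700.00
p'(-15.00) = -10600.00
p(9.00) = 8820.00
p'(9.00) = 3752.00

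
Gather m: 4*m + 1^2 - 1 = 4*m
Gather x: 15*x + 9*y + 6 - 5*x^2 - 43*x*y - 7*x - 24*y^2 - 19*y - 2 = -5*x^2 + x*(8 - 43*y) - 24*y^2 - 10*y + 4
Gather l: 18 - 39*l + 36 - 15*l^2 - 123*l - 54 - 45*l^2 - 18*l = -60*l^2 - 180*l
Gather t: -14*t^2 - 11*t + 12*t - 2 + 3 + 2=-14*t^2 + t + 3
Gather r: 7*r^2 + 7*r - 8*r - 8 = 7*r^2 - r - 8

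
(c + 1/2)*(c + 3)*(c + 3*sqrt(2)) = c^3 + 7*c^2/2 + 3*sqrt(2)*c^2 + 3*c/2 + 21*sqrt(2)*c/2 + 9*sqrt(2)/2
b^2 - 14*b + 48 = (b - 8)*(b - 6)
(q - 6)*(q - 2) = q^2 - 8*q + 12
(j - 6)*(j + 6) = j^2 - 36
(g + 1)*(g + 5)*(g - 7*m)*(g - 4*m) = g^4 - 11*g^3*m + 6*g^3 + 28*g^2*m^2 - 66*g^2*m + 5*g^2 + 168*g*m^2 - 55*g*m + 140*m^2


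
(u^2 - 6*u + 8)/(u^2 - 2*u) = (u - 4)/u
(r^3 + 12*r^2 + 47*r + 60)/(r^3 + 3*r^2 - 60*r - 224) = (r^2 + 8*r + 15)/(r^2 - r - 56)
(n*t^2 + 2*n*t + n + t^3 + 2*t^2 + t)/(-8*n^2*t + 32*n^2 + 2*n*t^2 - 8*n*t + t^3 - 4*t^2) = (n*t^2 + 2*n*t + n + t^3 + 2*t^2 + t)/(-8*n^2*t + 32*n^2 + 2*n*t^2 - 8*n*t + t^3 - 4*t^2)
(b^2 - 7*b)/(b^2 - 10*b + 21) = b/(b - 3)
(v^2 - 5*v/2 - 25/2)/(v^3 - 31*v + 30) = (v + 5/2)/(v^2 + 5*v - 6)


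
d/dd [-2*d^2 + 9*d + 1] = 9 - 4*d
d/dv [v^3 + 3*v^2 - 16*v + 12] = 3*v^2 + 6*v - 16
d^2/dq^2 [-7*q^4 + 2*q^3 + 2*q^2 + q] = -84*q^2 + 12*q + 4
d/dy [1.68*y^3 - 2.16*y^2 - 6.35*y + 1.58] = 5.04*y^2 - 4.32*y - 6.35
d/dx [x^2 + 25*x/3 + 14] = 2*x + 25/3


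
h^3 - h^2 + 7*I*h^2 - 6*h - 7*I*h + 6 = (h - 1)*(h + I)*(h + 6*I)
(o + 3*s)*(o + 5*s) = o^2 + 8*o*s + 15*s^2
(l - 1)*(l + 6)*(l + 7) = l^3 + 12*l^2 + 29*l - 42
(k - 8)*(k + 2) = k^2 - 6*k - 16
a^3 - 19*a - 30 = (a - 5)*(a + 2)*(a + 3)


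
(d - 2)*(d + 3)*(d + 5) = d^3 + 6*d^2 - d - 30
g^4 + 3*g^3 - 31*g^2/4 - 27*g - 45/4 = (g - 3)*(g + 1/2)*(g + 5/2)*(g + 3)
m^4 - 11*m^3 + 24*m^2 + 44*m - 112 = (m - 7)*(m - 4)*(m - 2)*(m + 2)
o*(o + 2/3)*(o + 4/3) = o^3 + 2*o^2 + 8*o/9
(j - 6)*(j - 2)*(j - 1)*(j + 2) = j^4 - 7*j^3 + 2*j^2 + 28*j - 24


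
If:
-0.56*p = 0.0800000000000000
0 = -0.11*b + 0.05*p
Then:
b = -0.06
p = -0.14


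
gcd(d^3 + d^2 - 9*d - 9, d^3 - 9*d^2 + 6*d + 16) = d + 1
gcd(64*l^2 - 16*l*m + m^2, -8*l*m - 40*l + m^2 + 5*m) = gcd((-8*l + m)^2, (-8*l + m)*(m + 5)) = 8*l - m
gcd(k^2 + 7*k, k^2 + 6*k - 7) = k + 7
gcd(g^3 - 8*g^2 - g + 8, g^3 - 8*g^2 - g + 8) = g^3 - 8*g^2 - g + 8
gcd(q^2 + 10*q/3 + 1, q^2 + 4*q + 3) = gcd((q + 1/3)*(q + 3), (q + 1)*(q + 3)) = q + 3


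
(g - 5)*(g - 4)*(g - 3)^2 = g^4 - 15*g^3 + 83*g^2 - 201*g + 180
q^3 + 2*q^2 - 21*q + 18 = (q - 3)*(q - 1)*(q + 6)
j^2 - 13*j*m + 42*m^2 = (j - 7*m)*(j - 6*m)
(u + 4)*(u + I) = u^2 + 4*u + I*u + 4*I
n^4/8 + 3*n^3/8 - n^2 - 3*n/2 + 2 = (n/4 + 1)*(n/2 + 1)*(n - 2)*(n - 1)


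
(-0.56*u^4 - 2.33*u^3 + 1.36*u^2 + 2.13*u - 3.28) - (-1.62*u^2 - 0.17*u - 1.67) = -0.56*u^4 - 2.33*u^3 + 2.98*u^2 + 2.3*u - 1.61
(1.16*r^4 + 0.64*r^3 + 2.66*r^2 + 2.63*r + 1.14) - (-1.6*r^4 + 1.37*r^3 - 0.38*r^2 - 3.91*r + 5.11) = 2.76*r^4 - 0.73*r^3 + 3.04*r^2 + 6.54*r - 3.97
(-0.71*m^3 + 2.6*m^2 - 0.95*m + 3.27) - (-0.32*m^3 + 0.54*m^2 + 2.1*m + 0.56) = -0.39*m^3 + 2.06*m^2 - 3.05*m + 2.71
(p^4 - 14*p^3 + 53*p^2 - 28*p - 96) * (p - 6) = p^5 - 20*p^4 + 137*p^3 - 346*p^2 + 72*p + 576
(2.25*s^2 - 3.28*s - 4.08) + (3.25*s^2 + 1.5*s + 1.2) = 5.5*s^2 - 1.78*s - 2.88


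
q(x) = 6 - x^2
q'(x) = -2*x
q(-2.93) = -2.58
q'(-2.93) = 5.86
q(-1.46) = 3.87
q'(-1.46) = 2.92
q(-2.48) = -0.15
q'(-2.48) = 4.96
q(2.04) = 1.84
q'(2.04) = -4.08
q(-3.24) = -4.50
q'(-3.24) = 6.48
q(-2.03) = 1.88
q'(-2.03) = 4.06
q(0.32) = 5.90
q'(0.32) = -0.64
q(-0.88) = 5.23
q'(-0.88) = 1.76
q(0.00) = 6.00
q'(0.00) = 0.00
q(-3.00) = -3.00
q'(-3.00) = 6.00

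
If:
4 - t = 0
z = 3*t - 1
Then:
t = 4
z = 11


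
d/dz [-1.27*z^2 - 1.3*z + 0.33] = -2.54*z - 1.3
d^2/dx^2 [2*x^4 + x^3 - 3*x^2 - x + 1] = 24*x^2 + 6*x - 6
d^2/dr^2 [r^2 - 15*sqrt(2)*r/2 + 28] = 2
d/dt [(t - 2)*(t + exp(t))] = t + (t - 2)*(exp(t) + 1) + exp(t)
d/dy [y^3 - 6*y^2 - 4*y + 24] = 3*y^2 - 12*y - 4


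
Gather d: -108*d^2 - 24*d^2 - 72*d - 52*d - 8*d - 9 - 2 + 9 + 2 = -132*d^2 - 132*d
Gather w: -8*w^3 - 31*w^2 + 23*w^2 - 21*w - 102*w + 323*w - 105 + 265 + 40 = -8*w^3 - 8*w^2 + 200*w + 200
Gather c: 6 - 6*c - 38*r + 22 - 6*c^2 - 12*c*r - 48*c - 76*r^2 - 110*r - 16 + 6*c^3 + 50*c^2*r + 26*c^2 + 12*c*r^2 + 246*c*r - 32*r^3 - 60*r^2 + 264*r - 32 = 6*c^3 + c^2*(50*r + 20) + c*(12*r^2 + 234*r - 54) - 32*r^3 - 136*r^2 + 116*r - 20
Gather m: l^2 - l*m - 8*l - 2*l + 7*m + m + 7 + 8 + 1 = l^2 - 10*l + m*(8 - l) + 16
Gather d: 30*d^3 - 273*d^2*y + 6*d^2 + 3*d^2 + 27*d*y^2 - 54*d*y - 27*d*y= 30*d^3 + d^2*(9 - 273*y) + d*(27*y^2 - 81*y)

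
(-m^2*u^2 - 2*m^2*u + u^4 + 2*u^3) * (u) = -m^2*u^3 - 2*m^2*u^2 + u^5 + 2*u^4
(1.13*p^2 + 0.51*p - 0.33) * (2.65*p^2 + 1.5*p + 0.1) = 2.9945*p^4 + 3.0465*p^3 + 0.00349999999999995*p^2 - 0.444*p - 0.033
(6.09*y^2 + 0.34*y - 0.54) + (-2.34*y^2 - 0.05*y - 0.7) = 3.75*y^2 + 0.29*y - 1.24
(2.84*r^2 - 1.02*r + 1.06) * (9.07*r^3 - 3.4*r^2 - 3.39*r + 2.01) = 25.7588*r^5 - 18.9074*r^4 + 3.4546*r^3 + 5.5622*r^2 - 5.6436*r + 2.1306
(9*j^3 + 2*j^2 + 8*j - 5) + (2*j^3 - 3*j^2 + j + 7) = 11*j^3 - j^2 + 9*j + 2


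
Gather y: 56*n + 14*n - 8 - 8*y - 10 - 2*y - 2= 70*n - 10*y - 20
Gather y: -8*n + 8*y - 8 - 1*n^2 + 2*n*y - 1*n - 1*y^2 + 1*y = -n^2 - 9*n - y^2 + y*(2*n + 9) - 8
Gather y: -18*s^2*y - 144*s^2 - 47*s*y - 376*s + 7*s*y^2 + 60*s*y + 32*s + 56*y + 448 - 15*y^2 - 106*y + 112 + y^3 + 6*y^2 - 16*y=-144*s^2 - 344*s + y^3 + y^2*(7*s - 9) + y*(-18*s^2 + 13*s - 66) + 560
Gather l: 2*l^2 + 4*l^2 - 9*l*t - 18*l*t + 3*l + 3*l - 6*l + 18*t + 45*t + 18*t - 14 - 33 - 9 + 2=6*l^2 - 27*l*t + 81*t - 54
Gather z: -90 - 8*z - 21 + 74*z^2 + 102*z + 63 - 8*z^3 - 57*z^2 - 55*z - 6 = -8*z^3 + 17*z^2 + 39*z - 54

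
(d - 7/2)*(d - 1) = d^2 - 9*d/2 + 7/2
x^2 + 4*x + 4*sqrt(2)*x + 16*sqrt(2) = (x + 4)*(x + 4*sqrt(2))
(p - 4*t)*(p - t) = p^2 - 5*p*t + 4*t^2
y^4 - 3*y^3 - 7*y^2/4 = y^2*(y - 7/2)*(y + 1/2)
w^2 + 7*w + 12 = (w + 3)*(w + 4)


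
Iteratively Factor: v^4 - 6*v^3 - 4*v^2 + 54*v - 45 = (v - 1)*(v^3 - 5*v^2 - 9*v + 45) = (v - 5)*(v - 1)*(v^2 - 9) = (v - 5)*(v - 1)*(v + 3)*(v - 3)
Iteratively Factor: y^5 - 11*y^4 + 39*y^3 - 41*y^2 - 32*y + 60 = (y - 5)*(y^4 - 6*y^3 + 9*y^2 + 4*y - 12) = (y - 5)*(y - 2)*(y^3 - 4*y^2 + y + 6) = (y - 5)*(y - 3)*(y - 2)*(y^2 - y - 2) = (y - 5)*(y - 3)*(y - 2)*(y + 1)*(y - 2)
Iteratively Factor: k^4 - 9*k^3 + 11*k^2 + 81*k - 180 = (k - 3)*(k^3 - 6*k^2 - 7*k + 60) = (k - 4)*(k - 3)*(k^2 - 2*k - 15) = (k - 5)*(k - 4)*(k - 3)*(k + 3)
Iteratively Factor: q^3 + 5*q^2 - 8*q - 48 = (q + 4)*(q^2 + q - 12) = (q - 3)*(q + 4)*(q + 4)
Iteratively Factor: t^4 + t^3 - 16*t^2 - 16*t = (t + 4)*(t^3 - 3*t^2 - 4*t) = (t + 1)*(t + 4)*(t^2 - 4*t) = (t - 4)*(t + 1)*(t + 4)*(t)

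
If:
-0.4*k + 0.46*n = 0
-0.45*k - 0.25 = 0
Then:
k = -0.56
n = -0.48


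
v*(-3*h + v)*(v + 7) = -3*h*v^2 - 21*h*v + v^3 + 7*v^2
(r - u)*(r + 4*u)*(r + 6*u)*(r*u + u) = r^4*u + 9*r^3*u^2 + r^3*u + 14*r^2*u^3 + 9*r^2*u^2 - 24*r*u^4 + 14*r*u^3 - 24*u^4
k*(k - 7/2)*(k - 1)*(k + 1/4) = k^4 - 17*k^3/4 + 19*k^2/8 + 7*k/8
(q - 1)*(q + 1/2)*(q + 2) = q^3 + 3*q^2/2 - 3*q/2 - 1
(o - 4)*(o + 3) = o^2 - o - 12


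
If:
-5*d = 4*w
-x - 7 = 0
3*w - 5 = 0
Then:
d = -4/3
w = 5/3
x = -7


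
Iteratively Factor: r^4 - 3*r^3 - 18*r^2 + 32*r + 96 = (r - 4)*(r^3 + r^2 - 14*r - 24) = (r - 4)*(r + 2)*(r^2 - r - 12) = (r - 4)*(r + 2)*(r + 3)*(r - 4)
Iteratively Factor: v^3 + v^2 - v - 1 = (v + 1)*(v^2 - 1) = (v + 1)^2*(v - 1)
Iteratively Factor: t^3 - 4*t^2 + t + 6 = (t + 1)*(t^2 - 5*t + 6) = (t - 3)*(t + 1)*(t - 2)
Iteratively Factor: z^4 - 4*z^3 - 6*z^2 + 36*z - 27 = (z - 3)*(z^3 - z^2 - 9*z + 9) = (z - 3)*(z - 1)*(z^2 - 9) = (z - 3)^2*(z - 1)*(z + 3)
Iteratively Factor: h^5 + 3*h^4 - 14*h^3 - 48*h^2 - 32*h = (h - 4)*(h^4 + 7*h^3 + 14*h^2 + 8*h) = (h - 4)*(h + 4)*(h^3 + 3*h^2 + 2*h) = (h - 4)*(h + 1)*(h + 4)*(h^2 + 2*h) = h*(h - 4)*(h + 1)*(h + 4)*(h + 2)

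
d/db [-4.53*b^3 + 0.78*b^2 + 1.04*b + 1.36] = -13.59*b^2 + 1.56*b + 1.04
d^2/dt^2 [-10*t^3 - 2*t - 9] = -60*t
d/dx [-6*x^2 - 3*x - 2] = -12*x - 3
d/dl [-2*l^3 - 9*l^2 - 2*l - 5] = -6*l^2 - 18*l - 2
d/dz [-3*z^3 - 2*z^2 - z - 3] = -9*z^2 - 4*z - 1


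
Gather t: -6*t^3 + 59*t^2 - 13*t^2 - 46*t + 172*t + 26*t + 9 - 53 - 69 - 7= -6*t^3 + 46*t^2 + 152*t - 120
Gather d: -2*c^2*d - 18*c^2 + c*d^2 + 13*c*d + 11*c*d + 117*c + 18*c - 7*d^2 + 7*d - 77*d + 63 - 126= -18*c^2 + 135*c + d^2*(c - 7) + d*(-2*c^2 + 24*c - 70) - 63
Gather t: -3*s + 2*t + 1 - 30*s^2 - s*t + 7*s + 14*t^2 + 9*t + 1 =-30*s^2 + 4*s + 14*t^2 + t*(11 - s) + 2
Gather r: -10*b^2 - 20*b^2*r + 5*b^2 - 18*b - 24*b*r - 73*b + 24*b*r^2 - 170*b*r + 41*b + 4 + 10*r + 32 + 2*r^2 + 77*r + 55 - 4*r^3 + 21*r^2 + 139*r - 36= -5*b^2 - 50*b - 4*r^3 + r^2*(24*b + 23) + r*(-20*b^2 - 194*b + 226) + 55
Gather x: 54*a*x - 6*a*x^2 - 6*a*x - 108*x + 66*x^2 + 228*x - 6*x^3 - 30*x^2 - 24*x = -6*x^3 + x^2*(36 - 6*a) + x*(48*a + 96)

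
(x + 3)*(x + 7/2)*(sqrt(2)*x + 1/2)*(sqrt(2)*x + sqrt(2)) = 2*x^4 + sqrt(2)*x^3/2 + 15*x^3 + 15*sqrt(2)*x^2/4 + 34*x^2 + 17*sqrt(2)*x/2 + 21*x + 21*sqrt(2)/4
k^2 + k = k*(k + 1)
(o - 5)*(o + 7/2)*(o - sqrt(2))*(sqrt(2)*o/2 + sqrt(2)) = sqrt(2)*o^4/2 - o^3 + sqrt(2)*o^3/4 - 41*sqrt(2)*o^2/4 - o^2/2 - 35*sqrt(2)*o/2 + 41*o/2 + 35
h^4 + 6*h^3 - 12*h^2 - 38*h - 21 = (h - 3)*(h + 1)^2*(h + 7)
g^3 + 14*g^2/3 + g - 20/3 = (g - 1)*(g + 5/3)*(g + 4)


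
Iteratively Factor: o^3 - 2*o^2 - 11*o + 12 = (o - 1)*(o^2 - o - 12) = (o - 4)*(o - 1)*(o + 3)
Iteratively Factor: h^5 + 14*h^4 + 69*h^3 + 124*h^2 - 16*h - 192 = (h + 3)*(h^4 + 11*h^3 + 36*h^2 + 16*h - 64) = (h + 3)*(h + 4)*(h^3 + 7*h^2 + 8*h - 16) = (h + 3)*(h + 4)^2*(h^2 + 3*h - 4) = (h - 1)*(h + 3)*(h + 4)^2*(h + 4)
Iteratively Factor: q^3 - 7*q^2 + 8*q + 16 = (q - 4)*(q^2 - 3*q - 4) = (q - 4)^2*(q + 1)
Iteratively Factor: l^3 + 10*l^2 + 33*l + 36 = (l + 3)*(l^2 + 7*l + 12) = (l + 3)*(l + 4)*(l + 3)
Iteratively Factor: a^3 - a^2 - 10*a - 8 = (a + 1)*(a^2 - 2*a - 8) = (a - 4)*(a + 1)*(a + 2)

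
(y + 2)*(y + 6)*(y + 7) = y^3 + 15*y^2 + 68*y + 84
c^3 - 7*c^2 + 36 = (c - 6)*(c - 3)*(c + 2)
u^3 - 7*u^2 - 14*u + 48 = (u - 8)*(u - 2)*(u + 3)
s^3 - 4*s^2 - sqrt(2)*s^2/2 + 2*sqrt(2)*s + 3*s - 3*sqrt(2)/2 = (s - 3)*(s - 1)*(s - sqrt(2)/2)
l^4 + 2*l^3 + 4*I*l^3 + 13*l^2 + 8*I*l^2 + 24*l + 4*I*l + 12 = (l - 2*I)*(l + 6*I)*(-I*l - I)*(I*l + I)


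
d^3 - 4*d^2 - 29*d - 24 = (d - 8)*(d + 1)*(d + 3)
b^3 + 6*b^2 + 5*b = b*(b + 1)*(b + 5)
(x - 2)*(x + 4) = x^2 + 2*x - 8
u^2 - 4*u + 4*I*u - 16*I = (u - 4)*(u + 4*I)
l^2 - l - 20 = (l - 5)*(l + 4)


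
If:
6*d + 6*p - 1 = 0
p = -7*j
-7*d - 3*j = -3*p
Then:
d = 4/73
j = -7/438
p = 49/438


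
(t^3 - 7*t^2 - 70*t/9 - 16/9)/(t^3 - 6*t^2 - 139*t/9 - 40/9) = (3*t + 2)/(3*t + 5)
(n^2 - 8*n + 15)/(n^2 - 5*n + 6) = (n - 5)/(n - 2)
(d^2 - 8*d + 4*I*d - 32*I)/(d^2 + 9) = (d^2 + 4*d*(-2 + I) - 32*I)/(d^2 + 9)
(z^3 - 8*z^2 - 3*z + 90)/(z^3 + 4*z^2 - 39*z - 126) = (z - 5)/(z + 7)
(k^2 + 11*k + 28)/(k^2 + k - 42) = (k + 4)/(k - 6)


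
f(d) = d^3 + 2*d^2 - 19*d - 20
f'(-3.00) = -4.00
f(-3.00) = 28.00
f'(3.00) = 20.00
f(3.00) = -32.00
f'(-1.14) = -19.66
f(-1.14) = 2.78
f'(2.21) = 4.49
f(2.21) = -41.43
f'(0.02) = -18.92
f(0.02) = -20.38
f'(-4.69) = 28.23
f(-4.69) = 9.94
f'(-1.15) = -19.63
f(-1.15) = 2.97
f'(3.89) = 41.96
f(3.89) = -4.78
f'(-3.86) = 10.26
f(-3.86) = 25.63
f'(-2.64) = -8.65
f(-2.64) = 25.70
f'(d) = 3*d^2 + 4*d - 19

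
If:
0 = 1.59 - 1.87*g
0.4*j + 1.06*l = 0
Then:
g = 0.85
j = -2.65*l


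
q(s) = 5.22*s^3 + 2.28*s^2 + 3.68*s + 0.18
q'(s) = 15.66*s^2 + 4.56*s + 3.68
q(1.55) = 30.80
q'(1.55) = 48.37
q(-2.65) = -90.70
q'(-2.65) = 101.57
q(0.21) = 1.10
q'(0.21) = 5.33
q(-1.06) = -7.38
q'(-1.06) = 16.44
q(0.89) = 8.94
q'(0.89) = 20.14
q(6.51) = 1560.93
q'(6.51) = 697.04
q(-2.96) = -126.11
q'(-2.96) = 127.39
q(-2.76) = -102.36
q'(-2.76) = 110.39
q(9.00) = 4023.36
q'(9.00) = 1313.18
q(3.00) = 172.68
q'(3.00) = 158.30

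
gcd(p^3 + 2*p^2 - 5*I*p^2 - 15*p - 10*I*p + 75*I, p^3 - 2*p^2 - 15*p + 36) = p - 3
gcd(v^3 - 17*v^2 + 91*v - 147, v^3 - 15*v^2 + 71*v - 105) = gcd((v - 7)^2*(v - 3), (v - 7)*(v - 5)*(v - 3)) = v^2 - 10*v + 21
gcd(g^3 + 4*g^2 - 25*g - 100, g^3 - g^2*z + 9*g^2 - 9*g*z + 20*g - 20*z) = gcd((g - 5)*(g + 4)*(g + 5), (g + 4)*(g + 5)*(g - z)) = g^2 + 9*g + 20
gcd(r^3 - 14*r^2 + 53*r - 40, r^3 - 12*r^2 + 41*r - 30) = r^2 - 6*r + 5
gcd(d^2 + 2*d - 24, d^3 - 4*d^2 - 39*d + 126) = d + 6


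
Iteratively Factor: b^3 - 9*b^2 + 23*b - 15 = (b - 5)*(b^2 - 4*b + 3) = (b - 5)*(b - 1)*(b - 3)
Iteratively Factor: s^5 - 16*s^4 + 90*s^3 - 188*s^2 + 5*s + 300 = (s - 5)*(s^4 - 11*s^3 + 35*s^2 - 13*s - 60) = (s - 5)^2*(s^3 - 6*s^2 + 5*s + 12) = (s - 5)^2*(s - 3)*(s^2 - 3*s - 4) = (s - 5)^2*(s - 4)*(s - 3)*(s + 1)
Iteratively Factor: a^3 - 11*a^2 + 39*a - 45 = (a - 3)*(a^2 - 8*a + 15) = (a - 3)^2*(a - 5)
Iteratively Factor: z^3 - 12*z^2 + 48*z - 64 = (z - 4)*(z^2 - 8*z + 16) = (z - 4)^2*(z - 4)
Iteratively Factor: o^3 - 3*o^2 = (o)*(o^2 - 3*o) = o*(o - 3)*(o)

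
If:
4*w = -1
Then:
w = -1/4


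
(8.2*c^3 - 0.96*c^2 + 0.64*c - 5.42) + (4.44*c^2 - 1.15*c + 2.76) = 8.2*c^3 + 3.48*c^2 - 0.51*c - 2.66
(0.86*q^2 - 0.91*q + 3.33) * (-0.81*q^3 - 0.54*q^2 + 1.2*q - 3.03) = -0.6966*q^5 + 0.2727*q^4 - 1.1739*q^3 - 5.496*q^2 + 6.7533*q - 10.0899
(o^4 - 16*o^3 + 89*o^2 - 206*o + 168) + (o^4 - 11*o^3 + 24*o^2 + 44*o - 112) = 2*o^4 - 27*o^3 + 113*o^2 - 162*o + 56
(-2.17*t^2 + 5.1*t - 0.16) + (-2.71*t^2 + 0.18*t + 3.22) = -4.88*t^2 + 5.28*t + 3.06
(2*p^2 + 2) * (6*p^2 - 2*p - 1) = 12*p^4 - 4*p^3 + 10*p^2 - 4*p - 2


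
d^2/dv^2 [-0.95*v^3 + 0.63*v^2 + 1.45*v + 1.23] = 1.26 - 5.7*v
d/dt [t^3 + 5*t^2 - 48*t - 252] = 3*t^2 + 10*t - 48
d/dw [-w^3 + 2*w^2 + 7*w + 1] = -3*w^2 + 4*w + 7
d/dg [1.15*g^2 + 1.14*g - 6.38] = 2.3*g + 1.14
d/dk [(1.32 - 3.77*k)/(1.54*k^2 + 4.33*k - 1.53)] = (5.8058*k^2 - 4.0656*k + 0.0525000000000002)/(2.3716*k^4 + 13.3364*k^3 + 14.0365*k^2 - 13.2498*k + 2.3409)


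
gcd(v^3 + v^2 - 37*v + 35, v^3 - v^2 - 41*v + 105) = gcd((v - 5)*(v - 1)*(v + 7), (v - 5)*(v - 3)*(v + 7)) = v^2 + 2*v - 35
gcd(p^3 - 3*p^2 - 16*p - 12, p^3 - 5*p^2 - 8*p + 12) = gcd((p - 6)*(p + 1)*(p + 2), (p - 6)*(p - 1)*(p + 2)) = p^2 - 4*p - 12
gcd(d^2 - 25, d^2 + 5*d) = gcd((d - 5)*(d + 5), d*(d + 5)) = d + 5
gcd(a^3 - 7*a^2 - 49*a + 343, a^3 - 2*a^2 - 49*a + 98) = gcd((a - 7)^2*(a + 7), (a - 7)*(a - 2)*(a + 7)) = a^2 - 49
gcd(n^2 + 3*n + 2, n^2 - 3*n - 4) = n + 1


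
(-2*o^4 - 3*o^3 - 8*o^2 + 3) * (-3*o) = 6*o^5 + 9*o^4 + 24*o^3 - 9*o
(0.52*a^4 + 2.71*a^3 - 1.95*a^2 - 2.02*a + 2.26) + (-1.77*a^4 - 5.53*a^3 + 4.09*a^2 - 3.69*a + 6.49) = -1.25*a^4 - 2.82*a^3 + 2.14*a^2 - 5.71*a + 8.75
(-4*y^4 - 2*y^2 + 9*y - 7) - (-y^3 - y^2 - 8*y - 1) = -4*y^4 + y^3 - y^2 + 17*y - 6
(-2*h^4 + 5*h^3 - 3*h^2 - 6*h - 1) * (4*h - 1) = -8*h^5 + 22*h^4 - 17*h^3 - 21*h^2 + 2*h + 1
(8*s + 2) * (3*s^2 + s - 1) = 24*s^3 + 14*s^2 - 6*s - 2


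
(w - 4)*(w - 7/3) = w^2 - 19*w/3 + 28/3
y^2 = y^2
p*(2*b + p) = 2*b*p + p^2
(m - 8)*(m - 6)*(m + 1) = m^3 - 13*m^2 + 34*m + 48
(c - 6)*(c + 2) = c^2 - 4*c - 12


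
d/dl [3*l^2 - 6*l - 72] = 6*l - 6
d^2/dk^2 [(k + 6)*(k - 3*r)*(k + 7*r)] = 6*k + 8*r + 12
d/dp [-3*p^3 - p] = -9*p^2 - 1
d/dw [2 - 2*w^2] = -4*w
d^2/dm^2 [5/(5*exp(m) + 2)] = (125*exp(m) - 50)*exp(m)/(5*exp(m) + 2)^3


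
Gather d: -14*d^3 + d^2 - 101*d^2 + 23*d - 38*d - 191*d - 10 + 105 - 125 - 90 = -14*d^3 - 100*d^2 - 206*d - 120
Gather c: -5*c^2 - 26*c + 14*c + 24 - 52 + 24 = -5*c^2 - 12*c - 4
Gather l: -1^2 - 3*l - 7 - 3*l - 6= -6*l - 14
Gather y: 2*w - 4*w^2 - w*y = -4*w^2 - w*y + 2*w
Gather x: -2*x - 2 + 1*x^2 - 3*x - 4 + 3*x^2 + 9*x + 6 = 4*x^2 + 4*x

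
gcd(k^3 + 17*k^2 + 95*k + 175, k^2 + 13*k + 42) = k + 7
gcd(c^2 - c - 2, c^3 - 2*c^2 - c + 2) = c^2 - c - 2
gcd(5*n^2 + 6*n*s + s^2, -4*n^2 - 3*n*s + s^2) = n + s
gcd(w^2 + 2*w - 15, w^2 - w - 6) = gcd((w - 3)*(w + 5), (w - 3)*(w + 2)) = w - 3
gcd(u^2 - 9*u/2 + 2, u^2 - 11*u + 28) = u - 4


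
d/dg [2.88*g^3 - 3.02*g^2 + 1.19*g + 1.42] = 8.64*g^2 - 6.04*g + 1.19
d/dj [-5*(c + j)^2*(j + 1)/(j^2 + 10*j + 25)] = 5*(c + j)*(2*(c + j)*(j + 1)*(j + 5) - (c + 3*j + 2)*(j^2 + 10*j + 25))/(j^2 + 10*j + 25)^2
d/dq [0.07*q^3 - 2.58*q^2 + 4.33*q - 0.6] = 0.21*q^2 - 5.16*q + 4.33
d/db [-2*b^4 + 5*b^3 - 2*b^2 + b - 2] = -8*b^3 + 15*b^2 - 4*b + 1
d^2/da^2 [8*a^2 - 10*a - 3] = 16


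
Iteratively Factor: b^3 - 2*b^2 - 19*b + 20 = (b - 1)*(b^2 - b - 20) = (b - 1)*(b + 4)*(b - 5)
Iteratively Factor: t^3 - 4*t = (t)*(t^2 - 4) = t*(t - 2)*(t + 2)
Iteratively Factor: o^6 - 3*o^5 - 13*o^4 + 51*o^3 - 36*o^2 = (o)*(o^5 - 3*o^4 - 13*o^3 + 51*o^2 - 36*o) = o^2*(o^4 - 3*o^3 - 13*o^2 + 51*o - 36) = o^2*(o - 3)*(o^3 - 13*o + 12) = o^2*(o - 3)*(o - 1)*(o^2 + o - 12) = o^2*(o - 3)*(o - 1)*(o + 4)*(o - 3)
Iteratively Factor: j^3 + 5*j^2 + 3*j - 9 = (j + 3)*(j^2 + 2*j - 3) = (j - 1)*(j + 3)*(j + 3)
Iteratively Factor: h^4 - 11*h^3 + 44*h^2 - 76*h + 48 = (h - 2)*(h^3 - 9*h^2 + 26*h - 24) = (h - 3)*(h - 2)*(h^2 - 6*h + 8) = (h - 3)*(h - 2)^2*(h - 4)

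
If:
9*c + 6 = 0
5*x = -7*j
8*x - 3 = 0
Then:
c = -2/3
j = -15/56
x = 3/8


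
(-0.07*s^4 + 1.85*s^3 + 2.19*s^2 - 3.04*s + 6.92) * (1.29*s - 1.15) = -0.0903*s^5 + 2.467*s^4 + 0.6976*s^3 - 6.4401*s^2 + 12.4228*s - 7.958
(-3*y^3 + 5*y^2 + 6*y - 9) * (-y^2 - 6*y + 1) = 3*y^5 + 13*y^4 - 39*y^3 - 22*y^2 + 60*y - 9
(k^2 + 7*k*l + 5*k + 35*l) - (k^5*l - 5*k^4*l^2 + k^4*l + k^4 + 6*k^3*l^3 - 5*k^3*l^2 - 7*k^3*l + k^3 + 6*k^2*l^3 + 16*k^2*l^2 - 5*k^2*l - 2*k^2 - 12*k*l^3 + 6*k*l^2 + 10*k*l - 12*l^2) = -k^5*l + 5*k^4*l^2 - k^4*l - k^4 - 6*k^3*l^3 + 5*k^3*l^2 + 7*k^3*l - k^3 - 6*k^2*l^3 - 16*k^2*l^2 + 5*k^2*l + 3*k^2 + 12*k*l^3 - 6*k*l^2 - 3*k*l + 5*k + 12*l^2 + 35*l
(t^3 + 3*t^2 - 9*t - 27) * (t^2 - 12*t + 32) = t^5 - 9*t^4 - 13*t^3 + 177*t^2 + 36*t - 864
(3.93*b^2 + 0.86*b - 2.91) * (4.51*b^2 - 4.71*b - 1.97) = 17.7243*b^4 - 14.6317*b^3 - 24.9168*b^2 + 12.0119*b + 5.7327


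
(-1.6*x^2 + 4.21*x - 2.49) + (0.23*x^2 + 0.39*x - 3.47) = -1.37*x^2 + 4.6*x - 5.96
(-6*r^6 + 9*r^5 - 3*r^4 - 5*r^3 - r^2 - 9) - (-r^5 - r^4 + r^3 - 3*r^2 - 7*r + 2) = -6*r^6 + 10*r^5 - 2*r^4 - 6*r^3 + 2*r^2 + 7*r - 11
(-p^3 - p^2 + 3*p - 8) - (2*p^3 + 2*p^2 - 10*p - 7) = -3*p^3 - 3*p^2 + 13*p - 1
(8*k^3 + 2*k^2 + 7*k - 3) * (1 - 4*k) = -32*k^4 - 26*k^2 + 19*k - 3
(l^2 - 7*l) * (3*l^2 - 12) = 3*l^4 - 21*l^3 - 12*l^2 + 84*l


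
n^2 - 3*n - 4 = (n - 4)*(n + 1)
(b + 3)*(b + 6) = b^2 + 9*b + 18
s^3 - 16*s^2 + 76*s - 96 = (s - 8)*(s - 6)*(s - 2)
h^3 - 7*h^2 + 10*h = h*(h - 5)*(h - 2)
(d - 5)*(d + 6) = d^2 + d - 30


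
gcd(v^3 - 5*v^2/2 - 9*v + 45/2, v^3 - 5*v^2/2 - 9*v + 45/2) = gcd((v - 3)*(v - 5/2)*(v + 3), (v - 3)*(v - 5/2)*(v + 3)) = v^3 - 5*v^2/2 - 9*v + 45/2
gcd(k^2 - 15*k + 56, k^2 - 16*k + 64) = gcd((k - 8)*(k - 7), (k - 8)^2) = k - 8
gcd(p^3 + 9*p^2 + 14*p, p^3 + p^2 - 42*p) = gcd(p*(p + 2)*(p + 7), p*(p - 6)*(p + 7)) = p^2 + 7*p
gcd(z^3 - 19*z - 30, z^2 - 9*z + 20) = z - 5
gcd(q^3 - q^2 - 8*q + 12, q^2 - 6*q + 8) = q - 2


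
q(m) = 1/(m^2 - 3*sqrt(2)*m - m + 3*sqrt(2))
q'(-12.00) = 0.00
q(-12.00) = 0.00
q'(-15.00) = 0.00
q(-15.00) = 0.00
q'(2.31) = 0.10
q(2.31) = -0.39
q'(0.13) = 0.39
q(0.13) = 0.28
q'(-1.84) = 0.03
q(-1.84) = 0.06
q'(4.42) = -9.78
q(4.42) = 1.65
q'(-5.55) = 0.00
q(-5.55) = 0.02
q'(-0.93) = 0.07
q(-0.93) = 0.10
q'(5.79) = -0.12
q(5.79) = 0.13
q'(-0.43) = 0.14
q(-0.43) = 0.15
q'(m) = (-2*m + 1 + 3*sqrt(2))/(m^2 - 3*sqrt(2)*m - m + 3*sqrt(2))^2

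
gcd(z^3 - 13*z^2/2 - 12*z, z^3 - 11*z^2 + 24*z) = z^2 - 8*z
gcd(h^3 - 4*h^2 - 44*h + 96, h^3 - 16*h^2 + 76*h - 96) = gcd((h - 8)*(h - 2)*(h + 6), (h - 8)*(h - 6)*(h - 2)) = h^2 - 10*h + 16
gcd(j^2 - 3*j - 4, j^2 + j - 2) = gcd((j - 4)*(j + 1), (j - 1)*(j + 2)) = 1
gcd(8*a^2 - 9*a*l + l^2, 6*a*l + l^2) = 1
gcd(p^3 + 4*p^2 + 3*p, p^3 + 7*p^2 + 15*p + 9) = p^2 + 4*p + 3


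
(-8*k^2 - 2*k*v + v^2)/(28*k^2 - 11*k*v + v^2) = (2*k + v)/(-7*k + v)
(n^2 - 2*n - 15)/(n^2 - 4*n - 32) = (-n^2 + 2*n + 15)/(-n^2 + 4*n + 32)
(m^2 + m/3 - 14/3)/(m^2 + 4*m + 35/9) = 3*(m - 2)/(3*m + 5)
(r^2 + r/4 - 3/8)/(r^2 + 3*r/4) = (r - 1/2)/r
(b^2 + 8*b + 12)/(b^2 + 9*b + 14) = (b + 6)/(b + 7)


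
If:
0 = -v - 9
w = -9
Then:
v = -9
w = -9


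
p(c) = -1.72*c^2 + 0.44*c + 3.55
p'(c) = 0.44 - 3.44*c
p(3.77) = -19.24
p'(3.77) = -12.53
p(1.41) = 0.75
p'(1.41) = -4.41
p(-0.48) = 2.94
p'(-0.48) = 2.09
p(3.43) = -15.18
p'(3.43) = -11.36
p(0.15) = 3.58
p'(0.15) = -0.08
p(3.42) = -15.06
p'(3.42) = -11.32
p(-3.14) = -14.79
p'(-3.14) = 11.24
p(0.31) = 3.52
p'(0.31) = -0.63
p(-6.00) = -61.01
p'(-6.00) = 21.08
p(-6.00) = -61.01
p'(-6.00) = 21.08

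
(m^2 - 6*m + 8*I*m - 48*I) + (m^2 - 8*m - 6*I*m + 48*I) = 2*m^2 - 14*m + 2*I*m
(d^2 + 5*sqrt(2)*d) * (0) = 0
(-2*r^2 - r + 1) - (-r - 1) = 2 - 2*r^2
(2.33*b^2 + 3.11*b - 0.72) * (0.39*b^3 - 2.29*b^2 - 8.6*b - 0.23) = 0.9087*b^5 - 4.1228*b^4 - 27.4407*b^3 - 25.6331*b^2 + 5.4767*b + 0.1656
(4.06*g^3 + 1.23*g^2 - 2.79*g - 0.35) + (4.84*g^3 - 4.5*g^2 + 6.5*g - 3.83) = 8.9*g^3 - 3.27*g^2 + 3.71*g - 4.18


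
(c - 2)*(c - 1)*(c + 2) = c^3 - c^2 - 4*c + 4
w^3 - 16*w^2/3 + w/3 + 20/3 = (w - 5)*(w - 4/3)*(w + 1)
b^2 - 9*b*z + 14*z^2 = (b - 7*z)*(b - 2*z)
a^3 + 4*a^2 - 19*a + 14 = (a - 2)*(a - 1)*(a + 7)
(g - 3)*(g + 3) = g^2 - 9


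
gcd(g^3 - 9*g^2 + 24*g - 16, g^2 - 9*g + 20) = g - 4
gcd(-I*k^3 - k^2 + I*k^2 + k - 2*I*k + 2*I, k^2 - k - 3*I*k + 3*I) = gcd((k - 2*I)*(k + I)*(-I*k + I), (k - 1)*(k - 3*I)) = k - 1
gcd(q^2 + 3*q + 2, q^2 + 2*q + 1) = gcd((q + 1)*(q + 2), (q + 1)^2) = q + 1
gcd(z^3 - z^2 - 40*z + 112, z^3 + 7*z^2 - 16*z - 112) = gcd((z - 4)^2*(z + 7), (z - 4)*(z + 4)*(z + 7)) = z^2 + 3*z - 28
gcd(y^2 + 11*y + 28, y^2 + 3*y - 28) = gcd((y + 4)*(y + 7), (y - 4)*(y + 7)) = y + 7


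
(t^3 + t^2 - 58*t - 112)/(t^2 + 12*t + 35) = (t^2 - 6*t - 16)/(t + 5)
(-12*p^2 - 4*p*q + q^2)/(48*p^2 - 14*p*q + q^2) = (-2*p - q)/(8*p - q)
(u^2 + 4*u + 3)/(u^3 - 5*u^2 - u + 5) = (u + 3)/(u^2 - 6*u + 5)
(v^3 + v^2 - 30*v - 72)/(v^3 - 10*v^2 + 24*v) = (v^2 + 7*v + 12)/(v*(v - 4))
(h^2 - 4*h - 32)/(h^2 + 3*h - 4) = (h - 8)/(h - 1)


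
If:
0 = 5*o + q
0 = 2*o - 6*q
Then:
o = 0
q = 0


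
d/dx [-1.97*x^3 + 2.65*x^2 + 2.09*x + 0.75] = -5.91*x^2 + 5.3*x + 2.09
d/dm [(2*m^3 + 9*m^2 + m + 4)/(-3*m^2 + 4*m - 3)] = (-6*m^4 + 16*m^3 + 21*m^2 - 30*m - 19)/(9*m^4 - 24*m^3 + 34*m^2 - 24*m + 9)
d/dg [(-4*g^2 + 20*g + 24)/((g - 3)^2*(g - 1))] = 4*(g^3 - 7*g^2 - 19*g + 45)/(g^5 - 11*g^4 + 46*g^3 - 90*g^2 + 81*g - 27)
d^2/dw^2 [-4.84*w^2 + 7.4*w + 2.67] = -9.68000000000000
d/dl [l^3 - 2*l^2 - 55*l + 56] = 3*l^2 - 4*l - 55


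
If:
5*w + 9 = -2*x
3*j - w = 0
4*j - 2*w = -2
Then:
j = 1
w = 3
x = -12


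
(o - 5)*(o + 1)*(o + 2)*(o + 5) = o^4 + 3*o^3 - 23*o^2 - 75*o - 50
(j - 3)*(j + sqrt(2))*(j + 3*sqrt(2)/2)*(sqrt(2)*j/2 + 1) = sqrt(2)*j^4/2 - 3*sqrt(2)*j^3/2 + 7*j^3/2 - 21*j^2/2 + 4*sqrt(2)*j^2 - 12*sqrt(2)*j + 3*j - 9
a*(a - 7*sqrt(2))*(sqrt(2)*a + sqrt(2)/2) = sqrt(2)*a^3 - 14*a^2 + sqrt(2)*a^2/2 - 7*a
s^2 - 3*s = s*(s - 3)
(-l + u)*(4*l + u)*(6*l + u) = -24*l^3 + 14*l^2*u + 9*l*u^2 + u^3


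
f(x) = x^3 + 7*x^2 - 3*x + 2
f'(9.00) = 366.00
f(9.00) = 1271.00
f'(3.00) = 66.00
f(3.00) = 83.00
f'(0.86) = 11.26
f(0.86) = 5.23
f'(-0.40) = -8.12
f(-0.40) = 4.26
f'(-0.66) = -10.93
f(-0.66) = 6.74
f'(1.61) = 27.32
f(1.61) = 19.49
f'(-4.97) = 1.52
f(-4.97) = 67.05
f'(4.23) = 109.90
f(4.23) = 190.25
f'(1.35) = 21.37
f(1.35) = 13.17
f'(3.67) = 88.79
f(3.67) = 134.70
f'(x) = 3*x^2 + 14*x - 3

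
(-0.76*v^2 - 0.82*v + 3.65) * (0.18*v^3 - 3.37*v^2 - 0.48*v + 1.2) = -0.1368*v^5 + 2.4136*v^4 + 3.7852*v^3 - 12.8189*v^2 - 2.736*v + 4.38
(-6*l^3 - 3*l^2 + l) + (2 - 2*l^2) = -6*l^3 - 5*l^2 + l + 2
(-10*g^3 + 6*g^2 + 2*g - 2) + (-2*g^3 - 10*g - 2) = -12*g^3 + 6*g^2 - 8*g - 4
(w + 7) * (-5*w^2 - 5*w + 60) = -5*w^3 - 40*w^2 + 25*w + 420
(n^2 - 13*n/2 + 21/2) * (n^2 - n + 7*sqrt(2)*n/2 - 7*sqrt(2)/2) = n^4 - 15*n^3/2 + 7*sqrt(2)*n^3/2 - 105*sqrt(2)*n^2/4 + 17*n^2 - 21*n/2 + 119*sqrt(2)*n/2 - 147*sqrt(2)/4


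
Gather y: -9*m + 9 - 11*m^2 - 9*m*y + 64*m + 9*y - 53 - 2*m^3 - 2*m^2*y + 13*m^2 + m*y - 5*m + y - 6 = -2*m^3 + 2*m^2 + 50*m + y*(-2*m^2 - 8*m + 10) - 50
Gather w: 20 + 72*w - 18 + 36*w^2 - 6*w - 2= 36*w^2 + 66*w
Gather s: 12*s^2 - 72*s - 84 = 12*s^2 - 72*s - 84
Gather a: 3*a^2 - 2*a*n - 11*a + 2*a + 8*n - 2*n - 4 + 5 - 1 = 3*a^2 + a*(-2*n - 9) + 6*n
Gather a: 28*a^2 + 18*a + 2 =28*a^2 + 18*a + 2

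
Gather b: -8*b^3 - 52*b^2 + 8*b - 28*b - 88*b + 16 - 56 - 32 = -8*b^3 - 52*b^2 - 108*b - 72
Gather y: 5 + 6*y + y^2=y^2 + 6*y + 5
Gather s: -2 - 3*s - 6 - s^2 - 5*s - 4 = -s^2 - 8*s - 12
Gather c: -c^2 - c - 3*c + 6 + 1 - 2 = -c^2 - 4*c + 5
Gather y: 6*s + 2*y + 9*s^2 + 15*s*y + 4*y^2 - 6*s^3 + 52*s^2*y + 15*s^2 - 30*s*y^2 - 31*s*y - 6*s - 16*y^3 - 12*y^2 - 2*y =-6*s^3 + 24*s^2 - 16*y^3 + y^2*(-30*s - 8) + y*(52*s^2 - 16*s)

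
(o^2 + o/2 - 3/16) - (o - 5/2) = o^2 - o/2 + 37/16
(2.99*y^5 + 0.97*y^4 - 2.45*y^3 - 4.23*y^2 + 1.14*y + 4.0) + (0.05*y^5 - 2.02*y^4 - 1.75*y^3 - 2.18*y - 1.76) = 3.04*y^5 - 1.05*y^4 - 4.2*y^3 - 4.23*y^2 - 1.04*y + 2.24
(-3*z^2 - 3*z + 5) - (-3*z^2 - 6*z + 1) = 3*z + 4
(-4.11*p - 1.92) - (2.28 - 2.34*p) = -1.77*p - 4.2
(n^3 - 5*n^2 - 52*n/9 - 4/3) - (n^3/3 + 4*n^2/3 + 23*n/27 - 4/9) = 2*n^3/3 - 19*n^2/3 - 179*n/27 - 8/9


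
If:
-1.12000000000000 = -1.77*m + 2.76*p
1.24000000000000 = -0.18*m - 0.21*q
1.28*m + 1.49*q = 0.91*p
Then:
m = -14.51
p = -9.71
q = 6.54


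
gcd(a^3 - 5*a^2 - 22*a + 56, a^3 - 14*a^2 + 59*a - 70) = a^2 - 9*a + 14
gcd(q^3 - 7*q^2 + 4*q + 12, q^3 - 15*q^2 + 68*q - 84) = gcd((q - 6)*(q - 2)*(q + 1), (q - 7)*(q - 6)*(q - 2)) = q^2 - 8*q + 12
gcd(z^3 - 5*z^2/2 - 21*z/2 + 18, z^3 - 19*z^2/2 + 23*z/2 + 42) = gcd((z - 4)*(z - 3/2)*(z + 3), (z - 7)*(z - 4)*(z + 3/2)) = z - 4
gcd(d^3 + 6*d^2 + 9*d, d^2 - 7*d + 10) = 1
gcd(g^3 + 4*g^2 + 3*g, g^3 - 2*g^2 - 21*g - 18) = g^2 + 4*g + 3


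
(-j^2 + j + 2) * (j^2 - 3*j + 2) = -j^4 + 4*j^3 - 3*j^2 - 4*j + 4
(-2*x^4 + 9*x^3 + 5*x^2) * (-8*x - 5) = 16*x^5 - 62*x^4 - 85*x^3 - 25*x^2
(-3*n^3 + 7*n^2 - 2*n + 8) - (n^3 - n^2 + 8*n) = -4*n^3 + 8*n^2 - 10*n + 8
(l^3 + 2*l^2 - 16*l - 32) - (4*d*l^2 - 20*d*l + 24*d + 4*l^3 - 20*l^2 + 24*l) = -4*d*l^2 + 20*d*l - 24*d - 3*l^3 + 22*l^2 - 40*l - 32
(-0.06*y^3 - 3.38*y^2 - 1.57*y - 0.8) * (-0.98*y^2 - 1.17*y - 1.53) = 0.0588*y^5 + 3.3826*y^4 + 5.585*y^3 + 7.7923*y^2 + 3.3381*y + 1.224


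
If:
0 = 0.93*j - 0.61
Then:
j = 0.66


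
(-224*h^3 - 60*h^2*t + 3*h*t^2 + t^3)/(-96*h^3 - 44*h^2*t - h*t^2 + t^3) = (7*h + t)/(3*h + t)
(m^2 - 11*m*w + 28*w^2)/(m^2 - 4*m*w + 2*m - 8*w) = (m - 7*w)/(m + 2)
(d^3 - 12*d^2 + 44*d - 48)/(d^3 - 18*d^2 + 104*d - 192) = (d - 2)/(d - 8)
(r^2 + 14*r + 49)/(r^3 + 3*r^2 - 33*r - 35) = (r + 7)/(r^2 - 4*r - 5)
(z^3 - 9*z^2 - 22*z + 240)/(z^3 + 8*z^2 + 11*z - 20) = (z^2 - 14*z + 48)/(z^2 + 3*z - 4)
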